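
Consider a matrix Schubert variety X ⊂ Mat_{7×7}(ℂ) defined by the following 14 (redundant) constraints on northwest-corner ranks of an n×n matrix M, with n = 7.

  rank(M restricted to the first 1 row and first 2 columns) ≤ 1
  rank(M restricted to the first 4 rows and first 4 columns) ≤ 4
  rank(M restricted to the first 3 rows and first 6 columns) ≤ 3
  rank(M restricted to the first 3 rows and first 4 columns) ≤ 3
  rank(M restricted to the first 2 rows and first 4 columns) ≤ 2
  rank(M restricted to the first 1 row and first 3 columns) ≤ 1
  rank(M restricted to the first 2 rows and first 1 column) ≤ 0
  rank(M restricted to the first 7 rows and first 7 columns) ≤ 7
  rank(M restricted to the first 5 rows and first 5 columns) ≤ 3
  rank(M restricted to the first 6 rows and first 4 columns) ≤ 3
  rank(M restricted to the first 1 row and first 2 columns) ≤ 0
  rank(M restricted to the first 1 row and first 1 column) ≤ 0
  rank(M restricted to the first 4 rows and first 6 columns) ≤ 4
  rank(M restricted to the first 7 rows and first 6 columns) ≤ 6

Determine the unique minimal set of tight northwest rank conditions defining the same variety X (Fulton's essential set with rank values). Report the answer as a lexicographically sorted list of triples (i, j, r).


Recovering R(i,j) via the rank-extension bound from the 14 conditions:

  i=1: 0, 0, 1, 1, 1, 1, 1
  i=2: 0, 1, 2, 2, 2, 2, 2
  i=3: 1, 2, 3, 3, 3, 3, 3
  i=4: 1, 2, 3, 3, 3, 4, 4
  i=5: 1, 2, 3, 3, 3, 4, 5
  i=6: 1, 2, 3, 3, 4, 5, 6
  i=7: 1, 2, 3, 4, 5, 6, 7

reading off 1-entries of Δ²R: w = (3, 2, 1, 6, 7, 5, 4).

Fulton essential set (4 of the 8 Rothe cells):

[(1, 2, 0), (2, 1, 0), (5, 5, 3), (6, 4, 3)]


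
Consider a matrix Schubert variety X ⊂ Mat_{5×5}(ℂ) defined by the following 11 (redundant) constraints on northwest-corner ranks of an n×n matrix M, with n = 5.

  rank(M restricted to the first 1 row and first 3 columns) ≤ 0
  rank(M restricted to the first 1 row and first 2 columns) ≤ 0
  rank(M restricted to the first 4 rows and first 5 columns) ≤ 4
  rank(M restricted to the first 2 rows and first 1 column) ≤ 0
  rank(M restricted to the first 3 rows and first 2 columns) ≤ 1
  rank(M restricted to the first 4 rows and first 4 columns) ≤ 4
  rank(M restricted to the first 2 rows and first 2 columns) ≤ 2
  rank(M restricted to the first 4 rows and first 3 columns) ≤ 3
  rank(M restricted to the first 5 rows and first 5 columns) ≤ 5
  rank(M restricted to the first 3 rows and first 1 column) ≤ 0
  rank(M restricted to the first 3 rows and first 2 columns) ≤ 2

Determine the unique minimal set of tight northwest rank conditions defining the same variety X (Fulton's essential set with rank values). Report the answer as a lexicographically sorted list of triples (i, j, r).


Rank table r_w(5×5) implied by the 11 constraints:

  i=1: 0 | 0 | 0 | 1 | 1
  i=2: 0 | 1 | 1 | 2 | 2
  i=3: 0 | 1 | 2 | 3 | 3
  i=4: 1 | 2 | 3 | 4 | 4
  i=5: 1 | 2 | 3 | 4 | 5

reading off 1-entries of Δ²R: w = (4, 2, 3, 1, 5).

D(w) has 5 cells with 2 SE-corners; essential set:

[(1, 3, 0), (3, 1, 0)]


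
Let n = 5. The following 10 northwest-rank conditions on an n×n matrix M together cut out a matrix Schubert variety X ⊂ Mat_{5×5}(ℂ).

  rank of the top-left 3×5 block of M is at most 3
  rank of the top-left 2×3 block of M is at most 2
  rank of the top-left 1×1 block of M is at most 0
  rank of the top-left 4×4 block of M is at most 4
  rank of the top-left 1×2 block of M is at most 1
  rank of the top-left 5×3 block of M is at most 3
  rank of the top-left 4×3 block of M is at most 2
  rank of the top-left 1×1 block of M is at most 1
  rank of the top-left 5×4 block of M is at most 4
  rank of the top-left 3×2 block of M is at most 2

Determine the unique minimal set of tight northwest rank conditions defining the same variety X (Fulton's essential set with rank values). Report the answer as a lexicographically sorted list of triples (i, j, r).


Recovering R(i,j) via the rank-extension bound from the 10 conditions:

  i=1: 0, 1, 1, 1, 1
  i=2: 1, 2, 2, 2, 2
  i=3: 1, 2, 2, 3, 3
  i=4: 1, 2, 2, 3, 4
  i=5: 1, 2, 3, 4, 5

so w = (2, 1, 4, 5, 3).

Rothe diagram D(w) (3 cells), 2 SE-corners (essential conditions):

[(1, 1, 0), (4, 3, 2)]


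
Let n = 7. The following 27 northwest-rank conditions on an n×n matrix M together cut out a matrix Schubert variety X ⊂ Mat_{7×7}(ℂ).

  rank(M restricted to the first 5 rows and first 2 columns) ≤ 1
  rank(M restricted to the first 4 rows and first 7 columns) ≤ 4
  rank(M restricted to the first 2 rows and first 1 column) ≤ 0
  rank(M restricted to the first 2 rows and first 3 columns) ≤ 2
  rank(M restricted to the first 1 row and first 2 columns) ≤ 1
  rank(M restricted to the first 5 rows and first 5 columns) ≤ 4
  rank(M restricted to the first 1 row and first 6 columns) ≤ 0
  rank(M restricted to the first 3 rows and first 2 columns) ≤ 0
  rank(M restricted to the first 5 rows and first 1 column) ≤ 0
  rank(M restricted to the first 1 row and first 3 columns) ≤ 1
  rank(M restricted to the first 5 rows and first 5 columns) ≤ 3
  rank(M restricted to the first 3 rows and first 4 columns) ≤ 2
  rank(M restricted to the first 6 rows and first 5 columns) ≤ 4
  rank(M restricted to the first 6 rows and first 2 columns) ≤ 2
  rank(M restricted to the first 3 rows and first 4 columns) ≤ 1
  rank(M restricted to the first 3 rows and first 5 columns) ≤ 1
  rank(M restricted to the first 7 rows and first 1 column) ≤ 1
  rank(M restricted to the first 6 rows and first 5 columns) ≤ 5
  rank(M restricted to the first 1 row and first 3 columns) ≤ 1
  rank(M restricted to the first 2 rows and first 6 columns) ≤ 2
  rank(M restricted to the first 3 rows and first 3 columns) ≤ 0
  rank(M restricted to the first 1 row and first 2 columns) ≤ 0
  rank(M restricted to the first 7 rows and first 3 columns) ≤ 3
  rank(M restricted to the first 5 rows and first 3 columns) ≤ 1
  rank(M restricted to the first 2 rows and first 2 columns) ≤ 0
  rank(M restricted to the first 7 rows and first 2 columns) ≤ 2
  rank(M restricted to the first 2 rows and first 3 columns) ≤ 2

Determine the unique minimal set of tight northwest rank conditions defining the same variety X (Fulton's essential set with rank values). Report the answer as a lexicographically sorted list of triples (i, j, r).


Recovering R(i,j) via the rank-extension bound from the 27 conditions:

  row 1: 0, 0, 0, 0, 0, 0, 1
  row 2: 0, 0, 0, 1, 1, 1, 2
  row 3: 0, 0, 0, 1, 1, 2, 3
  row 4: 0, 1, 1, 2, 2, 3, 4
  row 5: 0, 1, 1, 2, 3, 4, 5
  row 6: 1, 2, 2, 3, 4, 5, 6
  row 7: 1, 2, 3, 4, 5, 6, 7

giving w = (7, 4, 6, 2, 5, 1, 3) via Δ²R.

Fulton essential set (5 of the 16 Rothe cells):

[(1, 6, 0), (3, 3, 0), (3, 5, 1), (5, 1, 0), (5, 3, 1)]


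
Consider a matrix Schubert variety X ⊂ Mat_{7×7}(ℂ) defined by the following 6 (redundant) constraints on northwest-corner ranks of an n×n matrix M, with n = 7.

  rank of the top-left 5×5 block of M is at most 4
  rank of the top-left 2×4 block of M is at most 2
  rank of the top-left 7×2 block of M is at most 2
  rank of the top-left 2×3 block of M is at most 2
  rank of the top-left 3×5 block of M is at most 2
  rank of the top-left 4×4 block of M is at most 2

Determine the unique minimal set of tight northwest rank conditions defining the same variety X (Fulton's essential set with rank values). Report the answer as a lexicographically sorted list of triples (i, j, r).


Recovering R(i,j) via the rank-extension bound from the 6 conditions:

  R[1]: 1, 1, 1, 1, 1, 1, 1
  R[2]: 1, 2, 2, 2, 2, 2, 2
  R[3]: 1, 2, 2, 2, 2, 3, 3
  R[4]: 1, 2, 2, 2, 3, 4, 4
  R[5]: 1, 2, 3, 3, 4, 5, 5
  R[6]: 1, 2, 3, 4, 5, 6, 6
  R[7]: 1, 2, 3, 4, 5, 6, 7

so w = (1, 2, 6, 5, 3, 4, 7).

2 SE-corners of the 5-cell Rothe diagram give Ess(w):

[(3, 5, 2), (4, 4, 2)]


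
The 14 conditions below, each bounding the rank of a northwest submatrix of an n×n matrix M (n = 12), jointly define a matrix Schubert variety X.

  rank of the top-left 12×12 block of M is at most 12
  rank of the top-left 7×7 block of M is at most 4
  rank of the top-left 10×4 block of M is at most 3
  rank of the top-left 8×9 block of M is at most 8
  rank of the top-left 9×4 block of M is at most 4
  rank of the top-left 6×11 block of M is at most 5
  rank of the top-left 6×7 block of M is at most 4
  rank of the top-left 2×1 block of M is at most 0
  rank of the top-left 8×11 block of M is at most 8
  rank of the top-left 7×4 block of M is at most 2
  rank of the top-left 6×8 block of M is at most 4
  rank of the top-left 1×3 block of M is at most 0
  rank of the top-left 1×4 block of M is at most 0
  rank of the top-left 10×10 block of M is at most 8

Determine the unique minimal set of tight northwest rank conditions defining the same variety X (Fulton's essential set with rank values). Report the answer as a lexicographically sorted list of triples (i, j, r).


Reconstructing r_w from the 14 given conditions:

  R[1]: 0  0  0  0  1  1  1  1  1  1  1  1
  R[2]: 0  1  1  1  2  2  2  2  2  2  2  2
  R[3]: 1  2  2  2  3  3  3  3  3  3  3  3
  R[4]: 1  2  2  2  3  4  4  4  4  4  4  4
  R[5]: 1  2  2  2  3  4  4  4  5  5  5  5
  R[6]: 1  2  2  2  3  4  4  4  5  5  5  6
  R[7]: 1  2  2  2  3  4  4  5  6  6  6  7
  R[8]: 1  2  3  3  4  5  5  6  7  7  7  8
  R[9]: 1  2  3  3  4  5  6  7  8  8  8  9
  R[10]: 1  2  3  3  4  5  6  7  8  8  9  10
  R[11]: 1  2  3  4  5  6  7  8  9  9  10  11
  R[12]: 1  2  3  4  5  6  7  8  9  10  11  12

so w = (5, 2, 1, 6, 9, 12, 8, 3, 7, 11, 4, 10).

Fulton essential set (8 of the 23 Rothe cells):

[(1, 4, 0), (2, 1, 0), (6, 8, 4), (6, 11, 5), (7, 4, 2), (7, 7, 4), (10, 4, 3), (10, 10, 8)]


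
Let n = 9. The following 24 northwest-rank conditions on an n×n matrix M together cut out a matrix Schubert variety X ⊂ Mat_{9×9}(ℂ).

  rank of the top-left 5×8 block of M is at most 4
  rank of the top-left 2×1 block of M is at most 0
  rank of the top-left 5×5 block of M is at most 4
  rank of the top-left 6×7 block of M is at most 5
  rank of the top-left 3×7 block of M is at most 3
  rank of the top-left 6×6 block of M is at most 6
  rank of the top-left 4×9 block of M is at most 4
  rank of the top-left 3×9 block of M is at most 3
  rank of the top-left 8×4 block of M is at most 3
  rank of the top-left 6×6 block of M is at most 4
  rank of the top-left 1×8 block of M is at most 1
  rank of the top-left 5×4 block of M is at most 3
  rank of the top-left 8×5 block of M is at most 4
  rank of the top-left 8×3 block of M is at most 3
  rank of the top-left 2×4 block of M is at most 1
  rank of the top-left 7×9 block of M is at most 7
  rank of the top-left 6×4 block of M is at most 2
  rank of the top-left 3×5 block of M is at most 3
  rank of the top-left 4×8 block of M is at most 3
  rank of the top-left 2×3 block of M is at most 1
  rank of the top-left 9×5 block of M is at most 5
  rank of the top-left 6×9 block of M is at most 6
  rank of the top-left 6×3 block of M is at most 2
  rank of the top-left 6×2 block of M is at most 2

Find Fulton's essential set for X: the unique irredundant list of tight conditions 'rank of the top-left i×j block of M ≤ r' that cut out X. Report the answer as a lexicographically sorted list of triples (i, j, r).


Computing R[i][j] = min implied NW-rank bound (n=9, 24 conditions):

  row 1: 0 | 1 | 1 | 1 | 1 | 1 | 1 | 1 | 1
  row 2: 0 | 1 | 1 | 1 | 2 | 2 | 2 | 2 | 2
  row 3: 1 | 2 | 2 | 2 | 3 | 3 | 3 | 3 | 3
  row 4: 1 | 2 | 2 | 2 | 3 | 3 | 3 | 3 | 4
  row 5: 1 | 2 | 2 | 2 | 3 | 4 | 4 | 4 | 5
  row 6: 1 | 2 | 2 | 2 | 3 | 4 | 5 | 5 | 6
  row 7: 1 | 2 | 3 | 3 | 4 | 5 | 6 | 6 | 7
  row 8: 1 | 2 | 3 | 3 | 4 | 5 | 6 | 7 | 8
  row 9: 1 | 2 | 3 | 4 | 5 | 6 | 7 | 8 | 9

second differences of R give the permutation w = (2, 5, 1, 9, 6, 7, 3, 8, 4).

Rothe diagram D(w) (14 cells), 5 SE-corners (essential conditions):

[(2, 1, 0), (2, 4, 1), (4, 8, 3), (6, 4, 2), (8, 4, 3)]


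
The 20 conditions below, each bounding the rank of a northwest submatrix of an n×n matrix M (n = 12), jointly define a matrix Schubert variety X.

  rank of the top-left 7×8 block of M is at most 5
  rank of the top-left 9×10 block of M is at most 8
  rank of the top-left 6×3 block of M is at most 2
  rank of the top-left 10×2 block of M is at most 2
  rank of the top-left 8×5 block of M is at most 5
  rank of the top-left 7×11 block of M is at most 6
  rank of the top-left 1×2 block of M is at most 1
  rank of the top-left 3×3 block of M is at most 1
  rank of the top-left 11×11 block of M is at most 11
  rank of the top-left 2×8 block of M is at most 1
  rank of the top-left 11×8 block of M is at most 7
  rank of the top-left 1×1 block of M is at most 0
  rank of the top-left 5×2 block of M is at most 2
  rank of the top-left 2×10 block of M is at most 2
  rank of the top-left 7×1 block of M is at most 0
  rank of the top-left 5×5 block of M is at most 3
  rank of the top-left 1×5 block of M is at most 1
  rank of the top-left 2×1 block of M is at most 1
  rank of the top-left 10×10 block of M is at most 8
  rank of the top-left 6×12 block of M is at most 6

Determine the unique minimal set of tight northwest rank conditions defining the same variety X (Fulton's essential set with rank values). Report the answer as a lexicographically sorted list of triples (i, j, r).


Recovering R(i,j) via the rank-extension bound from the 20 conditions:

  0  1  1  1  1  1  1  1  1  1  1  1
  0  1  1  1  1  1  1  1  2  2  2  2
  0  1  1  2  2  2  2  2  3  3  3  3
  0  1  2  3  3  3  3  3  4  4  4  4
  0  1  2  3  3  4  4  4  5  5  5  5
  0  1  2  3  4  5  5  5  6  6  6  6
  0  1  2  3  4  5  5  5  6  6  6  7
  1  2  3  4  5  6  6  6  7  7  7  8
  1  2  3  4  5  6  7  7  8  8  8  9
  1  2  3  4  5  6  7  7  8  8  9  10
  1  2  3  4  5  6  7  7  8  9  10  11
  1  2  3  4  5  6  7  8  9  10  11  12

second differences of R give the permutation w = (2, 9, 4, 3, 6, 5, 12, 1, 7, 11, 10, 8).

8 SE-corners of the 22-cell Rothe diagram give Ess(w):

[(2, 8, 1), (3, 3, 1), (5, 5, 3), (7, 1, 0), (7, 8, 5), (7, 11, 6), (10, 10, 8), (11, 8, 7)]


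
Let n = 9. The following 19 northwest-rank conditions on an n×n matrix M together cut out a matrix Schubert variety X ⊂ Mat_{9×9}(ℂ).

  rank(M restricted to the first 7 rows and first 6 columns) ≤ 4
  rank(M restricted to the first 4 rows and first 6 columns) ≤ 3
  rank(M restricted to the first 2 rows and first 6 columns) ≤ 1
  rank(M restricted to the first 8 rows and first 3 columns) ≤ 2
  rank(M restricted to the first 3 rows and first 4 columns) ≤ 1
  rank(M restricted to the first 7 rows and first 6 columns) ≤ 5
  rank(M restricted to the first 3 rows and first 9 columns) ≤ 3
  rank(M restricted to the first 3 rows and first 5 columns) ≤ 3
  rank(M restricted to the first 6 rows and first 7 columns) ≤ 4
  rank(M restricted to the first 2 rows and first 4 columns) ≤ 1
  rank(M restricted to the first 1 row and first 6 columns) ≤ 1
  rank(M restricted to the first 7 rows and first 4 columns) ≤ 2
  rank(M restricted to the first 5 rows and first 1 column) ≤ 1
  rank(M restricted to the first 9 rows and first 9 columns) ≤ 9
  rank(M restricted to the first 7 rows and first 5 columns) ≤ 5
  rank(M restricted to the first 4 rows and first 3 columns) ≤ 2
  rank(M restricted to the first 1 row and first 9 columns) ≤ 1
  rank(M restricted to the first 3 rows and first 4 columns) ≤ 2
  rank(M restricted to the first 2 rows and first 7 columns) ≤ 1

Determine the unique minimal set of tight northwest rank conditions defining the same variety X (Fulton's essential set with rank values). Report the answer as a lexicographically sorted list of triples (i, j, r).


Recovering R(i,j) via the rank-extension bound from the 19 conditions:

  R[1]: 1 1 1 1 1 1 1 1 1
  R[2]: 1 1 1 1 1 1 1 2 2
  R[3]: 1 1 1 1 2 2 2 3 3
  R[4]: 1 2 2 2 3 3 3 4 4
  R[5]: 1 2 2 2 3 4 4 5 5
  R[6]: 1 2 2 2 3 4 4 5 6
  R[7]: 1 2 2 2 3 4 5 6 7
  R[8]: 1 2 2 3 4 5 6 7 8
  R[9]: 1 2 3 4 5 6 7 8 9

hence w(1..9) = (1, 8, 5, 2, 6, 9, 7, 4, 3).

Fulton essential set (5 of the 17 Rothe cells):

[(2, 7, 1), (3, 4, 1), (6, 7, 4), (7, 4, 2), (8, 3, 2)]


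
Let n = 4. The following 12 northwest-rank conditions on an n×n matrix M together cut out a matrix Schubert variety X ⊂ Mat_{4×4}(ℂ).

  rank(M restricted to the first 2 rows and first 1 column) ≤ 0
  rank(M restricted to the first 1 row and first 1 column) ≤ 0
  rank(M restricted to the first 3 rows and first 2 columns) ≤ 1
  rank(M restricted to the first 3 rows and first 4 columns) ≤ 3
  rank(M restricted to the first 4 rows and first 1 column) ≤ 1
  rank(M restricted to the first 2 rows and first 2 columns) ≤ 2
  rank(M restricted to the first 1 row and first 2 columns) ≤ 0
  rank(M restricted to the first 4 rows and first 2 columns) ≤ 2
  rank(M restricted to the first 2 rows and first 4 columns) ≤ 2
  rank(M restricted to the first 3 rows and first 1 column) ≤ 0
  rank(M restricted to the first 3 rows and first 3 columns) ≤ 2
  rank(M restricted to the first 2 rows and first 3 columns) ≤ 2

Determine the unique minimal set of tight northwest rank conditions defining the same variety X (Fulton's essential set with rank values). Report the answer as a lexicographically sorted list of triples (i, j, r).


Computing R[i][j] = min implied NW-rank bound (n=4, 12 conditions):

  row 1: 0, 0, 1, 1
  row 2: 0, 1, 2, 2
  row 3: 0, 1, 2, 3
  row 4: 1, 2, 3, 4

second differences of R give the permutation w = (3, 2, 4, 1).

Fulton essential set (2 of the 4 Rothe cells):

[(1, 2, 0), (3, 1, 0)]


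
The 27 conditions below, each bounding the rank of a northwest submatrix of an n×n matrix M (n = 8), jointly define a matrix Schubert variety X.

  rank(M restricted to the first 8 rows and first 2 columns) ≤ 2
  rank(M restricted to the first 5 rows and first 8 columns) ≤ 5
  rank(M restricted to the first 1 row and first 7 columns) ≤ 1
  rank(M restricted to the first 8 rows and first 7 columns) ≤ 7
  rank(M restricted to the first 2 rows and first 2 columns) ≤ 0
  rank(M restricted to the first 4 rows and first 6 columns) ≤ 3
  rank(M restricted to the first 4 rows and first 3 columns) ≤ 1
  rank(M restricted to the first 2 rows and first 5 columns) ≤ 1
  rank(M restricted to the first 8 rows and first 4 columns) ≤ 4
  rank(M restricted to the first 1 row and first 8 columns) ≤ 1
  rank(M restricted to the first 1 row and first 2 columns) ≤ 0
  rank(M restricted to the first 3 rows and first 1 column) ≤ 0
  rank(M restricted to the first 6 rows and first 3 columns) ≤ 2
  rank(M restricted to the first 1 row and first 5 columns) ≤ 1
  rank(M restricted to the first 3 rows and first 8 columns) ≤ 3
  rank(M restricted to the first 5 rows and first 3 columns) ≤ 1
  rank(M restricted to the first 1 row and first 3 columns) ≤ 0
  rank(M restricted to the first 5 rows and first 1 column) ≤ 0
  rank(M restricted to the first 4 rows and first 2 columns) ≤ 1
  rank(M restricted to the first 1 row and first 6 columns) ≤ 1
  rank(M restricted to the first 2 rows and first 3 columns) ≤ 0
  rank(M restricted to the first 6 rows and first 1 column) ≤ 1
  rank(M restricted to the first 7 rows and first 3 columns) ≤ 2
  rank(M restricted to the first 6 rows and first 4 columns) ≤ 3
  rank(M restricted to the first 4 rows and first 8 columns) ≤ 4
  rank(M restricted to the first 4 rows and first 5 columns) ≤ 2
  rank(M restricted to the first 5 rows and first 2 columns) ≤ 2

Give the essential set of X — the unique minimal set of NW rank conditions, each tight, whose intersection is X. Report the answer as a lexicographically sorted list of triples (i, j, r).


The tightest implied rank at each (i,j), from the 27 conditions:

  i=1: 0, 0, 0, 1, 1, 1, 1, 1
  i=2: 0, 0, 0, 1, 1, 2, 2, 2
  i=3: 0, 1, 1, 2, 2, 3, 3, 3
  i=4: 0, 1, 1, 2, 2, 3, 4, 4
  i=5: 0, 1, 1, 2, 3, 4, 5, 5
  i=6: 1, 2, 2, 3, 4, 5, 6, 6
  i=7: 1, 2, 2, 3, 4, 5, 6, 7
  i=8: 1, 2, 3, 4, 5, 6, 7, 8

giving w = (4, 6, 2, 7, 5, 1, 8, 3) via Δ²R.

ℓ(w)=14; the 6 essential cells (i,j,r):

[(2, 3, 0), (2, 5, 1), (4, 5, 2), (5, 1, 0), (5, 3, 1), (7, 3, 2)]


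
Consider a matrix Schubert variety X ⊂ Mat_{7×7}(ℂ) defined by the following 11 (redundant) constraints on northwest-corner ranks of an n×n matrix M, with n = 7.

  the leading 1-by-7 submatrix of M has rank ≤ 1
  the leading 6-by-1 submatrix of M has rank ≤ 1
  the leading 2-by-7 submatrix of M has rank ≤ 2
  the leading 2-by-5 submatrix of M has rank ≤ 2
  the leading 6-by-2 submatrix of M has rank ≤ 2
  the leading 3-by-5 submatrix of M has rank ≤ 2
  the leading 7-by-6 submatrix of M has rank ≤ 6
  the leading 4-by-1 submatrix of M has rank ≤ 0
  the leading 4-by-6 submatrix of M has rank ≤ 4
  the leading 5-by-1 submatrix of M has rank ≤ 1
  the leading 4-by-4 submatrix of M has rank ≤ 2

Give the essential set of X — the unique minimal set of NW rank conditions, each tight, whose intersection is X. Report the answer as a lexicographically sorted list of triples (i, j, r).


Propagating the 11 rank bounds to every northwest block:

  0, 1, 1, 1, 1, 1, 1
  0, 1, 2, 2, 2, 2, 2
  0, 1, 2, 2, 2, 3, 3
  0, 1, 2, 2, 3, 4, 4
  1, 2, 3, 3, 4, 5, 5
  1, 2, 3, 4, 5, 6, 6
  1, 2, 3, 4, 5, 6, 7

giving w = (2, 3, 6, 5, 1, 4, 7) via Δ²R.

D(w) has 7 cells with 3 SE-corners; essential set:

[(3, 5, 2), (4, 1, 0), (4, 4, 2)]


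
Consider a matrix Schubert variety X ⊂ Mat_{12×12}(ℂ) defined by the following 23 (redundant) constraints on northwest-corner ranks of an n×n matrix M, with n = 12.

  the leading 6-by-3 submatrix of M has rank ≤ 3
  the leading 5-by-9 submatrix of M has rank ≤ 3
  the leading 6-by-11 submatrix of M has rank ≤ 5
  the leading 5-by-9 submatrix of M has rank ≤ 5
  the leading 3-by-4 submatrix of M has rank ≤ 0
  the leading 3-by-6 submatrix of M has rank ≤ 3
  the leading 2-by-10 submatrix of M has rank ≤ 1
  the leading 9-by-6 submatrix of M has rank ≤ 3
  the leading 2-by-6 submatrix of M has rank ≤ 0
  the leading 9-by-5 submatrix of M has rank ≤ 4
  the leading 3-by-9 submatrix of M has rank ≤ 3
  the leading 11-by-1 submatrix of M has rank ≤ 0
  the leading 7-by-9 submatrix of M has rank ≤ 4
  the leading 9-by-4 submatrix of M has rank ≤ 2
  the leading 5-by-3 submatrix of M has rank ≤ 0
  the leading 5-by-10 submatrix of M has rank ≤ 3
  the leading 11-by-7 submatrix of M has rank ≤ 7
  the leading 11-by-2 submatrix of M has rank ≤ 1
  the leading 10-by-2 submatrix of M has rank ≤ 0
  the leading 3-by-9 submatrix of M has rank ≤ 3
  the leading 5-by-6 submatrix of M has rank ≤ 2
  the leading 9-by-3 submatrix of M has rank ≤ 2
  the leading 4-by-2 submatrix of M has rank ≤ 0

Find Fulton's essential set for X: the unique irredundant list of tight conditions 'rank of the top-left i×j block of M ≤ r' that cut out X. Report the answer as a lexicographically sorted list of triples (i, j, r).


Reconstructing r_w from the 23 given conditions:

  R[1]: 0  0  0  0  0  0  1  1  1  1  1  1
  R[2]: 0  0  0  0  0  0  1  1  1  1  2  2
  R[3]: 0  0  0  0  1  1  2  2  2  2  3  3
  R[4]: 0  0  0  1  2  2  3  3  3  3  4  4
  R[5]: 0  0  0  1  2  2  3  3  3  3  4  5
  R[6]: 0  0  1  2  3  3  4  4  4  4  5  6
  R[7]: 0  0  1  2  3  3  4  4  4  5  6  7
  R[8]: 0  0  1  2  3  3  4  5  5  6  7  8
  R[9]: 0  0  1  2  3  3  4  5  6  7  8  9
  R[10]: 0  0  1  2  3  4  5  6  7  8  9  10
  R[11]: 0  1  2  3  4  5  6  7  8  9  10  11
  R[12]: 1  2  3  4  5  6  7  8  9  10  11  12

second differences of R give the permutation w = (7, 11, 5, 4, 12, 3, 10, 8, 9, 6, 2, 1).

Rothe diagram D(w) (45 cells), 10 SE-corners (essential conditions):

[(2, 6, 0), (2, 10, 1), (3, 4, 0), (5, 3, 0), (5, 6, 2), (5, 10, 3), (7, 9, 4), (9, 6, 3), (10, 2, 0), (11, 1, 0)]


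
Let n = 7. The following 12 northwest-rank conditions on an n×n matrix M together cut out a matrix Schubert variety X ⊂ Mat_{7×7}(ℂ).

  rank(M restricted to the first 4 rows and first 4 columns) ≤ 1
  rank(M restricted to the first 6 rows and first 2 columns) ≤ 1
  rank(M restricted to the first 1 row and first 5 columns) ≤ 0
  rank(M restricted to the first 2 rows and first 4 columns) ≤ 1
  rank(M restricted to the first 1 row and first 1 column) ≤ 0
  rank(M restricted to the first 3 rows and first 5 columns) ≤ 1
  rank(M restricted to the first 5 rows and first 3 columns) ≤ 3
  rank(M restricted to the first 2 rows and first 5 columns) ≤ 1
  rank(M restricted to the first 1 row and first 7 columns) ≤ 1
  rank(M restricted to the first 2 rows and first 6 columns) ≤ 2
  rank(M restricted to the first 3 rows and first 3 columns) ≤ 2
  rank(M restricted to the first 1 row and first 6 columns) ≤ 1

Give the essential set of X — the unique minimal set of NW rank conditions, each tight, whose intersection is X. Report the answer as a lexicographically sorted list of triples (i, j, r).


Rank table r_w(7×7) implied by the 12 constraints:

  i=1: 0 0 0 0 0 1 1
  i=2: 1 1 1 1 1 2 2
  i=3: 1 1 1 1 1 2 3
  i=4: 1 1 1 1 2 3 4
  i=5: 1 1 2 2 3 4 5
  i=6: 1 1 2 3 4 5 6
  i=7: 1 2 3 4 5 6 7

giving w = (6, 1, 7, 5, 3, 4, 2) via Δ²R.

4 SE-corners of the 14-cell Rothe diagram give Ess(w):

[(1, 5, 0), (3, 5, 1), (4, 4, 1), (6, 2, 1)]


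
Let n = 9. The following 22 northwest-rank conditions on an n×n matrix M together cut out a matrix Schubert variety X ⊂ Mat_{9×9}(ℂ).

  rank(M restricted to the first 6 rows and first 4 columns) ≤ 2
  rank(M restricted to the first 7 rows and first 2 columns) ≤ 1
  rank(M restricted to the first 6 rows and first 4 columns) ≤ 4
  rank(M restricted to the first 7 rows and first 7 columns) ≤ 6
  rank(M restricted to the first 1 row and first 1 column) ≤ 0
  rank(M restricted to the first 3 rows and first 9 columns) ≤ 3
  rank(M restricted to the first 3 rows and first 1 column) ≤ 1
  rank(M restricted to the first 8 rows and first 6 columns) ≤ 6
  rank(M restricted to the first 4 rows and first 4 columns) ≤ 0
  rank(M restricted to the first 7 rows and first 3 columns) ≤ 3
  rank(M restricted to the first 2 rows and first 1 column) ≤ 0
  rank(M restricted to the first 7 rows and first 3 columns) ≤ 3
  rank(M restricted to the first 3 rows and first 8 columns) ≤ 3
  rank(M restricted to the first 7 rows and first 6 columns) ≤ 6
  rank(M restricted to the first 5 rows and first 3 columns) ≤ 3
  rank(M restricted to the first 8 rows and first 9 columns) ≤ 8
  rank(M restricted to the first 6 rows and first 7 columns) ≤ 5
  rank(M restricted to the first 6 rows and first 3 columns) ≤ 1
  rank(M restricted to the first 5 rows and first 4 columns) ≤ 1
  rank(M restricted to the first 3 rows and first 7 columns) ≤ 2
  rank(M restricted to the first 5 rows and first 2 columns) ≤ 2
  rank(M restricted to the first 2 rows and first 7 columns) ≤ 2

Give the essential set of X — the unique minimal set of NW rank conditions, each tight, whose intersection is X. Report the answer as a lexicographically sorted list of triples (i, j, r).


Propagating the 22 rank bounds to every northwest block:

  i=1: 0 | 0 | 0 | 0 | 1 | 1 | 1 | 1 | 1
  i=2: 0 | 0 | 0 | 0 | 1 | 2 | 2 | 2 | 2
  i=3: 0 | 0 | 0 | 0 | 1 | 2 | 2 | 3 | 3
  i=4: 0 | 0 | 0 | 0 | 1 | 2 | 3 | 4 | 4
  i=5: 1 | 1 | 1 | 1 | 2 | 3 | 4 | 5 | 5
  i=6: 1 | 1 | 1 | 2 | 3 | 4 | 5 | 6 | 6
  i=7: 1 | 1 | 2 | 3 | 4 | 5 | 6 | 7 | 7
  i=8: 1 | 2 | 3 | 4 | 5 | 6 | 7 | 8 | 8
  i=9: 1 | 2 | 3 | 4 | 5 | 6 | 7 | 8 | 9

the unique w with this rank table is (5, 6, 8, 7, 1, 4, 3, 2, 9).

Rothe diagram D(w) (20 cells), 4 SE-corners (essential conditions):

[(3, 7, 2), (4, 4, 0), (6, 3, 1), (7, 2, 1)]


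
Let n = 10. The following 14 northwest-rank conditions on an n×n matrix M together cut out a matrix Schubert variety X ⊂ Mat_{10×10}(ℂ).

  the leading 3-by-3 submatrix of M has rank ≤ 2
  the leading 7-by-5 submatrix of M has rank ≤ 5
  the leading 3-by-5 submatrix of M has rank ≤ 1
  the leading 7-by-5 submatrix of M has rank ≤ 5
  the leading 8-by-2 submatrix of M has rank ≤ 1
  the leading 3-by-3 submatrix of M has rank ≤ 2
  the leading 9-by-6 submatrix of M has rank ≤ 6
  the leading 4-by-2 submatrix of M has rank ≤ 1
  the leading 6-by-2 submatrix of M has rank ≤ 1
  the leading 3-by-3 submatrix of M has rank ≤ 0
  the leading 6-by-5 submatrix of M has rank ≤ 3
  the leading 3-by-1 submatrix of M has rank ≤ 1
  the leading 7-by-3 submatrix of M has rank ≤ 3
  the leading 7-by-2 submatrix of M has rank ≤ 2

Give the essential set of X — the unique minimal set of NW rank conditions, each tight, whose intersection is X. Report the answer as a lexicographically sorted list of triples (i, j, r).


Recovering R(i,j) via the rank-extension bound from the 14 conditions:

  row 1: 0 | 0 | 0 | 1 | 1 | 1 | 1 | 1 | 1 | 1
  row 2: 0 | 0 | 0 | 1 | 1 | 2 | 2 | 2 | 2 | 2
  row 3: 0 | 0 | 0 | 1 | 1 | 2 | 3 | 3 | 3 | 3
  row 4: 1 | 1 | 1 | 2 | 2 | 3 | 4 | 4 | 4 | 4
  row 5: 1 | 1 | 2 | 3 | 3 | 4 | 5 | 5 | 5 | 5
  row 6: 1 | 1 | 2 | 3 | 3 | 4 | 5 | 6 | 6 | 6
  row 7: 1 | 1 | 2 | 3 | 4 | 5 | 6 | 7 | 7 | 7
  row 8: 1 | 1 | 2 | 3 | 4 | 5 | 6 | 7 | 8 | 8
  row 9: 1 | 2 | 3 | 4 | 5 | 6 | 7 | 8 | 9 | 9
  row 10: 1 | 2 | 3 | 4 | 5 | 6 | 7 | 8 | 9 | 10

reading off 1-entries of Δ²R: w = (4, 6, 7, 1, 3, 8, 5, 9, 2, 10).

Fulton essential set (4 of the 16 Rothe cells):

[(3, 3, 0), (3, 5, 1), (6, 5, 3), (8, 2, 1)]


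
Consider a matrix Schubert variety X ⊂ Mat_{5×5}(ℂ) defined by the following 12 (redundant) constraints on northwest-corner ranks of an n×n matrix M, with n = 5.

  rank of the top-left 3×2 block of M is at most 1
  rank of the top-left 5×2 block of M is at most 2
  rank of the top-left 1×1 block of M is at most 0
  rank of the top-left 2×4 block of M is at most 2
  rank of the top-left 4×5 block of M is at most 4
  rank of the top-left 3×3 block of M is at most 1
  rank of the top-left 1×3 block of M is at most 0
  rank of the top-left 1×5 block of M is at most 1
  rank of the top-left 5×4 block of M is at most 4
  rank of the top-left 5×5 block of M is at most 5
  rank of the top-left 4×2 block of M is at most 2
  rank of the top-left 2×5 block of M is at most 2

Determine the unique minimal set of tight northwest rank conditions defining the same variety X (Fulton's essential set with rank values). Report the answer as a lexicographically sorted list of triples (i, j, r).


Reconstructing r_w from the 12 given conditions:

  i=1: 0 | 0 | 0 | 1 | 1
  i=2: 1 | 1 | 1 | 2 | 2
  i=3: 1 | 1 | 1 | 2 | 3
  i=4: 1 | 2 | 2 | 3 | 4
  i=5: 1 | 2 | 3 | 4 | 5

the unique w with this rank table is (4, 1, 5, 2, 3).

ℓ(w)=5; the 2 essential cells (i,j,r):

[(1, 3, 0), (3, 3, 1)]


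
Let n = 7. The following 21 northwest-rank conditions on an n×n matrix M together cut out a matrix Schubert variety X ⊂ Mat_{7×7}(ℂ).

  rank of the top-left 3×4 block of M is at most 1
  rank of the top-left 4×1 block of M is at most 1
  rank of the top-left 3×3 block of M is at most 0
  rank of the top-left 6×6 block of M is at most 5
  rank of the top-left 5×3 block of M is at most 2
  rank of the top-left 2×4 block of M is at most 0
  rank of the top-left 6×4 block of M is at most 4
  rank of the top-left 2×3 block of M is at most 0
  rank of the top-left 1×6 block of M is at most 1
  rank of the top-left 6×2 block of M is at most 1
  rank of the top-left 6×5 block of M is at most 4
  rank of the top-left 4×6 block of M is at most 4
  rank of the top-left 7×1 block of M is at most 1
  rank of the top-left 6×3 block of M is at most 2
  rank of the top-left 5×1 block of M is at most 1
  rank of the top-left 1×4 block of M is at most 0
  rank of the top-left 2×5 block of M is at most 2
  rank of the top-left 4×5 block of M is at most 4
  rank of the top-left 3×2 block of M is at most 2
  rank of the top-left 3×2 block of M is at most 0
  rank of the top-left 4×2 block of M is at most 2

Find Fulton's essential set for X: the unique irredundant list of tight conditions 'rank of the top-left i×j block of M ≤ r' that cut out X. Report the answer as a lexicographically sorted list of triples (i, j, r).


The tightest implied rank at each (i,j), from the 21 conditions:

  0 | 0 | 0 | 0 | 1 | 1 | 1
  0 | 0 | 0 | 0 | 1 | 2 | 2
  0 | 0 | 0 | 1 | 2 | 3 | 3
  1 | 1 | 1 | 2 | 3 | 4 | 4
  1 | 1 | 2 | 3 | 4 | 5 | 5
  1 | 1 | 2 | 3 | 4 | 5 | 6
  1 | 2 | 3 | 4 | 5 | 6 | 7

reading off 1-entries of Δ²R: w = (5, 6, 4, 1, 3, 7, 2).

Fulton essential set (3 of the 13 Rothe cells):

[(2, 4, 0), (3, 3, 0), (6, 2, 1)]


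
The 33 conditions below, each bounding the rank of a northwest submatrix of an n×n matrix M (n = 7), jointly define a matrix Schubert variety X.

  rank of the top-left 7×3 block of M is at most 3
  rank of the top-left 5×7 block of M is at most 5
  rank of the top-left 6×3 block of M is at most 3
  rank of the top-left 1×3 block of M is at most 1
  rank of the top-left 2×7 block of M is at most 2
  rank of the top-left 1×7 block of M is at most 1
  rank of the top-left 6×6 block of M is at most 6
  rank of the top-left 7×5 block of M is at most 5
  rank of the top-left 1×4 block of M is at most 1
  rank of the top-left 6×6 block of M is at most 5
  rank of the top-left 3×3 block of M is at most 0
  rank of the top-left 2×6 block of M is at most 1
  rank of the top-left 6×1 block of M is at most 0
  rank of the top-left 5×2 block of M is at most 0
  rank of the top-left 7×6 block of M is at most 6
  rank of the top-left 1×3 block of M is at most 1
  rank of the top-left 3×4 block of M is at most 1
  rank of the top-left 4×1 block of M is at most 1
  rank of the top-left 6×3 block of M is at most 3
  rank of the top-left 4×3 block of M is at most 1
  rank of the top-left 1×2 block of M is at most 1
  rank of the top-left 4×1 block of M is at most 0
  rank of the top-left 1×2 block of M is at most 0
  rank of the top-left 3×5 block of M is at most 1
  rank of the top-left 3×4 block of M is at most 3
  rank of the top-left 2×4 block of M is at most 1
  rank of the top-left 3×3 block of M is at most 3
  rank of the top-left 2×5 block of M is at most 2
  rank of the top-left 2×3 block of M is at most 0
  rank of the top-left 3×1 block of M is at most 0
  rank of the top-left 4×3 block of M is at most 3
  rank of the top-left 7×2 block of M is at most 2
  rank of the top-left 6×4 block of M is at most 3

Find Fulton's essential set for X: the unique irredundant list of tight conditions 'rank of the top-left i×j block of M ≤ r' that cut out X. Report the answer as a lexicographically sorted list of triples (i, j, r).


Propagating the 33 rank bounds to every northwest block:

  0, 0, 0, 1, 1, 1, 1
  0, 0, 0, 1, 1, 1, 2
  0, 0, 0, 1, 1, 2, 3
  0, 0, 1, 2, 2, 3, 4
  0, 0, 1, 2, 3, 4, 5
  0, 1, 2, 3, 4, 5, 6
  1, 2, 3, 4, 5, 6, 7

second differences of R give the permutation w = (4, 7, 6, 3, 5, 2, 1).

5 SE-corners of the 17-cell Rothe diagram give Ess(w):

[(2, 6, 1), (3, 3, 0), (3, 5, 1), (5, 2, 0), (6, 1, 0)]


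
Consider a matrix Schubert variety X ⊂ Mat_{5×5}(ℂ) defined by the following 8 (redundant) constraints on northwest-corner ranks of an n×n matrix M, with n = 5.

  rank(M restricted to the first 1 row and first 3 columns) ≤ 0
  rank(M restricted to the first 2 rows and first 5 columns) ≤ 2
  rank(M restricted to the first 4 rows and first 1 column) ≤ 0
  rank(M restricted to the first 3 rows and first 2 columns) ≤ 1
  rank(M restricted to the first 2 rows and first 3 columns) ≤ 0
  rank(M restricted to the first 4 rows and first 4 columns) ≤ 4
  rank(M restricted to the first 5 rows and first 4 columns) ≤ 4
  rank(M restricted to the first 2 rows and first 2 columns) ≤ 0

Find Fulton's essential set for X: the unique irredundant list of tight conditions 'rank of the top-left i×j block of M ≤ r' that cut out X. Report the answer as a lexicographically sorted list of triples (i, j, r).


Computing R[i][j] = min implied NW-rank bound (n=5, 8 conditions):

  0  0  0  1  1
  0  0  0  1  2
  0  1  1  2  3
  0  1  2  3  4
  1  2  3  4  5

the unique w with this rank table is (4, 5, 2, 3, 1).

Fulton essential set (2 of the 8 Rothe cells):

[(2, 3, 0), (4, 1, 0)]


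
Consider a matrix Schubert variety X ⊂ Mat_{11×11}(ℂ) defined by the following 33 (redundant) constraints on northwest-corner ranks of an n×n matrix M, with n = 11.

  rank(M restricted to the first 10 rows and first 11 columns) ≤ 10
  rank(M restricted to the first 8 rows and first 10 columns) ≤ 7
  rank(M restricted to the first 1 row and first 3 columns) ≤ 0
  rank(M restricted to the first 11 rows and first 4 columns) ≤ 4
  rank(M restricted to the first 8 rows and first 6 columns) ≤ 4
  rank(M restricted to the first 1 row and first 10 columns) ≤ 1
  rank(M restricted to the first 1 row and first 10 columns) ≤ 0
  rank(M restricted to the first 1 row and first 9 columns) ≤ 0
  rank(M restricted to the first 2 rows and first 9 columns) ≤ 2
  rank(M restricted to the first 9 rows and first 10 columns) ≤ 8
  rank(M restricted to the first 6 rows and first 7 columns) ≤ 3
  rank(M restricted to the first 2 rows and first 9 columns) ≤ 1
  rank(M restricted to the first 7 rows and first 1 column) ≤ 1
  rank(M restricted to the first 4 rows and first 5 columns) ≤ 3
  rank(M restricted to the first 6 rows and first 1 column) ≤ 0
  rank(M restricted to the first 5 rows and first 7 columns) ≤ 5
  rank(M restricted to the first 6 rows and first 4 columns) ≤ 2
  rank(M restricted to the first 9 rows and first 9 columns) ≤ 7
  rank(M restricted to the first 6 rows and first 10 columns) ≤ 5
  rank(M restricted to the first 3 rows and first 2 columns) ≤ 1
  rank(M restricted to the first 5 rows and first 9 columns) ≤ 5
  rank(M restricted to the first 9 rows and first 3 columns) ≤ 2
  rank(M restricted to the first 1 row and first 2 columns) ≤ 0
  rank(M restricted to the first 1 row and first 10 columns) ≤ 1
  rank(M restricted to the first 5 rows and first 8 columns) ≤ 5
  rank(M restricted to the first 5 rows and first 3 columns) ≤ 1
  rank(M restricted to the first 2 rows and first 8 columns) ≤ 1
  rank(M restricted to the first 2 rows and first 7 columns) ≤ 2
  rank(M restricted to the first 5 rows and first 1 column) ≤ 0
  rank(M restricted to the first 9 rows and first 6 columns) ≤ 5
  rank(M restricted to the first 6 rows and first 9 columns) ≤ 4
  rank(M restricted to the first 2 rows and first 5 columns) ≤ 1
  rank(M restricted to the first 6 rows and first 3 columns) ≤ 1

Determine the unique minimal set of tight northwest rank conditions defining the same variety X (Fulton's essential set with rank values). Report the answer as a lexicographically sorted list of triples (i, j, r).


Computing R[i][j] = min implied NW-rank bound (n=11, 33 conditions):

  row 1: 0, 0, 0, 0, 0, 0, 0, 0, 0, 0, 1
  row 2: 0, 1, 1, 1, 1, 1, 1, 1, 1, 1, 2
  row 3: 0, 1, 1, 2, 2, 2, 2, 2, 2, 2, 3
  row 4: 0, 1, 1, 2, 3, 3, 3, 3, 3, 3, 4
  row 5: 0, 1, 1, 2, 3, 3, 3, 4, 4, 4, 5
  row 6: 0, 1, 1, 2, 3, 3, 3, 4, 4, 5, 6
  row 7: 1, 2, 2, 3, 4, 4, 4, 5, 5, 6, 7
  row 8: 1, 2, 2, 3, 4, 4, 5, 6, 6, 7, 8
  row 9: 1, 2, 2, 3, 4, 5, 6, 7, 7, 8, 9
  row 10: 1, 2, 3, 4, 5, 6, 7, 8, 8, 9, 10
  row 11: 1, 2, 3, 4, 5, 6, 7, 8, 9, 10, 11

hence w(1..11) = (11, 2, 4, 5, 8, 10, 1, 7, 6, 3, 9).

Rothe diagram D(w) (27 cells), 7 SE-corners (essential conditions):

[(1, 10, 0), (6, 1, 0), (6, 3, 1), (6, 7, 3), (6, 9, 4), (8, 6, 4), (9, 3, 2)]


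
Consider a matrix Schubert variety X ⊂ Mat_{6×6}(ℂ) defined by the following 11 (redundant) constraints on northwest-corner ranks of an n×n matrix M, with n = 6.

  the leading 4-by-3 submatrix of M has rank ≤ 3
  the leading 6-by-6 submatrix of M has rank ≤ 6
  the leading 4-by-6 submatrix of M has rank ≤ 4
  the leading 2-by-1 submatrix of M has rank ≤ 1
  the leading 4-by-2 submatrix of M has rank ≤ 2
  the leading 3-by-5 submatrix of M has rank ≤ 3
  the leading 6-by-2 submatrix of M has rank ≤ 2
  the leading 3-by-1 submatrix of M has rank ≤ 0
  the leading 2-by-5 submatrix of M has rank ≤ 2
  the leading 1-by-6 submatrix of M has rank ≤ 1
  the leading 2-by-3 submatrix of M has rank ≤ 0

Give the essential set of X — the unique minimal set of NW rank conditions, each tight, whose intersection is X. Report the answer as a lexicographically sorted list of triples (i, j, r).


Reconstructing r_w from the 11 given conditions:

  row 1: 0, 0, 0, 1, 1, 1
  row 2: 0, 0, 0, 1, 2, 2
  row 3: 0, 1, 1, 2, 3, 3
  row 4: 1, 2, 2, 3, 4, 4
  row 5: 1, 2, 3, 4, 5, 5
  row 6: 1, 2, 3, 4, 5, 6

so w = (4, 5, 2, 1, 3, 6).

2 SE-corners of the 7-cell Rothe diagram give Ess(w):

[(2, 3, 0), (3, 1, 0)]
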